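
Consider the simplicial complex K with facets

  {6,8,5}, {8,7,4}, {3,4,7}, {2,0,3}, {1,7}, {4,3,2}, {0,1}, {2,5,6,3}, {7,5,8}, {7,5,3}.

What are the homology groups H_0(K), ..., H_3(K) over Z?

H_0 ≅ Z,  H_1 ≅ Z,  H_2 = 0,  H_3 = 0.

Fix the vertex order 0 < 1 < 2 < 3 < 4 < 5 < 6 < 7 < 8 and write every simplex with vertices in increasing order. Then dim K = 3 and the simplices of K are:

  0-simplices (9): [0], [1], [2], [3], [4], [5], [6], [7], [8]
  1-simplices (19): [0,1], [0,2], [0,3], [1,7], [2,3], [2,4], [2,5], [2,6], [3,4], [3,5], [3,6], [3,7], [4,7], [4,8], [5,6], [5,7], [5,8], [6,8], [7,8]
  2-simplices (11): [0,2,3], [2,3,4], [2,3,5], [2,3,6], [2,5,6], [3,4,7], [3,5,6], [3,5,7], [4,7,8], [5,6,8], [5,7,8]
  3-simplices (1): [2,3,5,6]

so the chain groups are C_0 ≅ Z^9, C_1 ≅ Z^19, C_2 ≅ Z^11, C_3 ≅ Z^1.

Boundary ∂_1: C_1 → C_0 maps an edge to its endpoints' difference, ∂[p,q] = q − p.
This gives a 9×19 integer matrix of rank 8; reducing to Smith normal form yields diagonal entries (1,1,1,1,1,1,1,1).

Boundary ∂_2: C_2 → C_1 acts by ∂[p,q,r] = [q,r] − [p,r] + [p,q]. For instance
  ∂[2,5,6] = [5,6] − [2,6] + [2,5],
  ∂[3,5,6] = [5,6] − [3,6] + [3,5].
The 19×11 boundary matrix has rank 10 and Smith normal form diag(1,1,1,1,1,1,1,1,1,1).

Boundary ∂_3: C_3 → C_2 sends each 3-simplex σ to the alternating sum Σ_i (−1)^i (σ with its i-th vertex removed). For instance
  ∂[2,3,5,6] = [3,5,6] − [2,5,6] + [2,3,6] − [2,3,5].
The resulting 11×1 matrix has rank 1, and its Smith normal form has invariant factors (1).

Computing H_k = (kernel of ∂_k) / (image of ∂_{k+1}):

  H_0: rank C_0 − rank ∂_1 = 9 − 8 = 1, and the invariant factors of ∂_1 are all 1, so H_0 ≅ Z.
  H_1: rank ker ∂_1 − rank ∂_2 = (19 − 8) − 10 = 1, and the invariant factors of ∂_2 are all 1, so H_1 ≅ Z.
  H_2: rank ker ∂_2 − rank ∂_3 = (11 − 10) − 1 = 0, and the invariant factors of ∂_3 are all 1, so H_2 ≅ 0.
  H_3: rank ker ∂_3 − rank ∂_4 = (1 − 1) − 0 = 0, and there is no ∂_4, so H_3 ≅ 0.

As a check, the Euler characteristic is 9 − 19 + 11 − 1 = 0, which agrees with 1 − 1 + 0 − 0 = 0.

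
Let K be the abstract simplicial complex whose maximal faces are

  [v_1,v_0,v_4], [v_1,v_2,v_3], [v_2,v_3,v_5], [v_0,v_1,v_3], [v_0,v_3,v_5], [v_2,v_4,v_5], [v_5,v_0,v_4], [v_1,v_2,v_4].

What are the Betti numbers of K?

b_0 = 1, b_1 = 0, b_2 = 1.

Order the vertices as v_0 < v_1 < v_2 < v_3 < v_4 < v_5. Listing each simplex with vertices in this order, K has dimension 2 with simplices:

  0-simplices (6): [v_0], [v_1], [v_2], [v_3], [v_4], [v_5]
  1-simplices (12): [v_0,v_1], [v_0,v_3], [v_0,v_4], [v_0,v_5], [v_1,v_2], [v_1,v_3], [v_1,v_4], [v_2,v_3], [v_2,v_4], [v_2,v_5], [v_3,v_5], [v_4,v_5]
  2-simplices (8): [v_0,v_1,v_3], [v_0,v_1,v_4], [v_0,v_3,v_5], [v_0,v_4,v_5], [v_1,v_2,v_3], [v_1,v_2,v_4], [v_2,v_3,v_5], [v_2,v_4,v_5]

so the chain groups are C_0 ≅ Z^6, C_1 ≅ Z^12, C_2 ≅ Z^8.

Boundary ∂_1: C_1 → C_0 sends each edge [p,q] (with p < q) to q − p. For instance
  ∂[v_2,v_3] = [v_3] − [v_2].
As a 6×12 matrix over Z this has rank 5, with invariant factors (1,1,1,1,1).

∂_2: C_2 → C_1 acts by ∂[p,q,r] = [q,r] − [p,r] + [p,q]. For instance
  ∂[v_2,v_3,v_5] = [v_3,v_5] − [v_2,v_5] + [v_2,v_3],
  ∂[v_0,v_1,v_4] = [v_1,v_4] − [v_0,v_4] + [v_0,v_1].
The 12×8 boundary matrix has rank 7 and Smith normal form diag(1,1,1,1,1,1,1).

Now H_k = ker ∂_k / im ∂_{k+1}, so:

  H_0: rank C_0 − rank ∂_1 = 6 − 5 = 1, and the invariant factors of ∂_1 are all 1, so H_0 = Z.
  H_1: rank ker ∂_1 − rank ∂_2 = (12 − 5) − 7 = 0, and the invariant factors of ∂_2 are all 1, so H_1 = 0.
  H_2: rank ker ∂_2 − rank ∂_3 = (8 − 7) − 0 = 1, and there is no ∂_3, so H_2 = Z.

(K is a triangulation of the 2-sphere S^2.)

Hence the Betti numbers are b_0 = 1, b_1 = 0, b_2 = 1.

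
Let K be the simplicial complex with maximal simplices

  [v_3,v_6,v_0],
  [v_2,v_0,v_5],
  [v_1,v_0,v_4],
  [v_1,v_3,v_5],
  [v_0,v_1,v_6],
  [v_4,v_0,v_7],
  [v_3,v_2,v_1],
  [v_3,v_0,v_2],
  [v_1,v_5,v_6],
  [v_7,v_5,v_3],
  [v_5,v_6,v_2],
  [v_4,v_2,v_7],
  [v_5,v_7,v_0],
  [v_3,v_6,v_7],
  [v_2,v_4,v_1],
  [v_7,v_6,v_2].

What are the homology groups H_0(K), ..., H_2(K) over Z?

Order the vertices as v_0 < v_1 < v_2 < v_3 < v_4 < v_5 < v_6 < v_7. Listing each simplex with vertices in this order, K has dimension 2 with simplices:

  0-simplices (8): [v_0], [v_1], [v_2], [v_3], [v_4], [v_5], [v_6], [v_7]
  1-simplices (24): (24 of them)
  2-simplices (16): (16 of them)

so the chain groups are C_0 ≅ Z^8, C_1 ≅ Z^24, C_2 ≅ Z^16.

Boundary ∂_1: C_1 → C_0 maps an edge to its endpoints' difference, ∂[p,q] = q − p.
The resulting 8×24 matrix has rank 7, and its Smith normal form has invariant factors (1,1,1,1,1,1,1).

The boundary map ∂_2: C_2 → C_1 maps a triangle to the signed sum of its edges. For instance
  ∂[v_1,v_2,v_4] = [v_2,v_4] − [v_1,v_4] + [v_1,v_2],
  ∂[v_2,v_6,v_7] = [v_6,v_7] − [v_2,v_7] + [v_2,v_6].
The 24×16 boundary matrix has rank 15 and Smith normal form diag(1,1,1,1,1,1,1,1,1,1,1,1,1,1,1).

Computing H_k = (kernel of ∂_k) / (image of ∂_{k+1}):

  H_0: rank C_0 − rank ∂_1 = 8 − 7 = 1, and the invariant factors of ∂_1 are all 1, so H_0 = Z.
  H_1: rank ker ∂_1 − rank ∂_2 = (24 − 7) − 15 = 2, and the invariant factors of ∂_2 are all 1, so H_1 = Z^2.
  H_2: rank ker ∂_2 − rank ∂_3 = (16 − 15) − 0 = 1, and there is no ∂_3, so H_2 = Z.

As a check, the Euler characteristic is 8 − 24 + 16 = 0, which agrees with 1 − 2 + 1 = 0.

H_0 ≅ Z,  H_1 ≅ Z^2,  H_2 ≅ Z.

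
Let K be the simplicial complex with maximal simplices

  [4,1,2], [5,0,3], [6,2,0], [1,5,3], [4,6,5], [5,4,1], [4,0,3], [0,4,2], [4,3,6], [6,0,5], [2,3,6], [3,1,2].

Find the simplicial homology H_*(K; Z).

Take the total order 0 < 1 < 2 < 3 < 4 < 5 < 6 on the vertex set. Then K (dimension 2) consists of the simplices:

  0-simplices (7): [0], [1], [2], [3], [4], [5], [6]
  1-simplices (18): [0,2], [0,3], [0,4], [0,5], [0,6], [1,2], [1,3], [1,4], [1,5], [2,3], [2,4], [2,6], [3,4], [3,5], [3,6], [4,5], [4,6], [5,6]
  2-simplices (12): [0,2,4], [0,2,6], [0,3,4], [0,3,5], [0,5,6], [1,2,3], [1,2,4], [1,3,5], [1,4,5], [2,3,6], [3,4,6], [4,5,6]

Hence C_0 ≅ Z^7, C_1 ≅ Z^18, C_2 ≅ Z^12.

∂_1: C_1 → C_0 maps an edge to its endpoints' difference, ∂[p,q] = q − p. For instance
  ∂[0,5] = [5] − [0].
The resulting 7×18 matrix has rank 6, and its Smith normal form has invariant factors (1,1,1,1,1,1).

∂_2: C_2 → C_1 sends each 2-simplex [p,q,r] to [q,r] − [p,r] + [p,q]. For instance
  ∂[3,4,6] = [4,6] − [3,6] + [3,4],
  ∂[0,3,4] = [3,4] − [0,4] + [0,3].
This gives a 18×12 integer matrix of rank 12; reducing to Smith normal form yields diagonal entries (1,1,1,1,1,1,1,1,1,1,1,2).

Now H_k = ker ∂_k / im ∂_{k+1}, so:

  H_0: rank C_0 − rank ∂_1 = 7 − 6 = 1, and the invariant factors of ∂_1 are all 1, so H_0 = Z.
  H_1: rank ker ∂_1 − rank ∂_2 = (18 − 6) − 12 = 0, and ∂_2 has invariant factor 2 > 1, so H_1 = Z/2.
  H_2: rank ker ∂_2 − rank ∂_3 = (12 − 12) − 0 = 0, and there is no ∂_3, so H_2 = 0.

As a check, the Euler characteristic is 7 − 18 + 12 = 1, which agrees with 1 − 0 + 0 = 1.

H_0 ≅ Z,  H_1 ≅ Z/2,  H_2 = 0.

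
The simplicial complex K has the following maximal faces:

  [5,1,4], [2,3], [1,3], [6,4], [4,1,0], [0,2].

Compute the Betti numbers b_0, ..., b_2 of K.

K has 7 vertices, 9 edges, 2 triangles.
rank ∂_0 = 0, rank ∂_1 = 6 ⇒ b_0 = 7 − 0 − 6 = 1; all invariant factors of ∂_1 are 1 so no torsion. So H_0 = Z.
rank ∂_1 = 6, rank ∂_2 = 2 ⇒ b_1 = 9 − 6 − 2 = 1; all invariant factors of ∂_2 are 1 so no torsion. So H_1 = Z.
rank ∂_2 = 2, rank ∂_3 = 0 ⇒ b_2 = 2 − 2 − 0 = 0. So H_2 = 0.

b_0 = 1, b_1 = 1, b_2 = 0.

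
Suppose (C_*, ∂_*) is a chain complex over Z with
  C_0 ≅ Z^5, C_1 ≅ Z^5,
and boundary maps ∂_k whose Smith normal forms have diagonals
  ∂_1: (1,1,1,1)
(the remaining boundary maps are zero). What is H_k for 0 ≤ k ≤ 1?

H_0: b_0 = 5 − 0 − 4 = 1; torsion from ∂_1 factors > 1: none. So H_0 ≅ Z.
H_1: b_1 = 5 − 4 − 0 = 1; torsion from ∂_2 factors > 1: none. So H_1 ≅ Z.

H_0 ≅ Z,  H_1 ≅ Z.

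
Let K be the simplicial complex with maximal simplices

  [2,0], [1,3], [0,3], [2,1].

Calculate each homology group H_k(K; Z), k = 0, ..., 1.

Order the vertices as 0 < 1 < 2 < 3. Listing each simplex with vertices in this order, K has dimension 1 with simplices:

  0-simplices (4): [0], [1], [2], [3]
  1-simplices (4): [0,2], [0,3], [1,2], [1,3]

Hence C_0 ≅ Z^4, C_1 ≅ Z^4.

Boundary ∂_1: C_1 → C_0 maps an edge to its endpoints' difference, ∂[p,q] = q − p.
As a 4×4 matrix over Z this has rank 3, with invariant factors (1,1,1).

Reading off H_k = ker ∂_k / im ∂_{k+1}:

  H_0: rank C_0 − rank ∂_1 = 4 − 3 = 1, and the invariant factors of ∂_1 are all 1, so H_0 ≅ Z.
  H_1: rank ker ∂_1 − rank ∂_2 = (4 − 3) − 0 = 1, and there is no ∂_2, so H_1 ≅ Z.

H_0 ≅ Z,  H_1 ≅ Z.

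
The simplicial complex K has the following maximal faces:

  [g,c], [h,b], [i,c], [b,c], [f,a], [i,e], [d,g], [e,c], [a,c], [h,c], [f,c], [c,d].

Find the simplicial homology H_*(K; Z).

K has 9 vertices, 12 edges.
rank ∂_0 = 0, rank ∂_1 = 8 ⇒ b_0 = 9 − 0 − 8 = 1; all invariant factors of ∂_1 are 1 so no torsion. So H_0 ≅ Z.
rank ∂_1 = 8, rank ∂_2 = 0 ⇒ b_1 = 12 − 8 − 0 = 4. So H_1 ≅ Z^4.

H_0 ≅ Z,  H_1 ≅ Z^4.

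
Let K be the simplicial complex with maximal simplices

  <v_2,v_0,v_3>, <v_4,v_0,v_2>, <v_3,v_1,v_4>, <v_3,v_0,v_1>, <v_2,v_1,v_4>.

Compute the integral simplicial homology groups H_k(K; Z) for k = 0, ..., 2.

H_0 ≅ Z,  H_1 ≅ Z,  H_2 = 0.

We work with the vertex ordering v_0 < v_1 < v_2 < v_3 < v_4. The simplices of K, each written with vertices in increasing order, are:

  0-simplices (5): [v_0], [v_1], [v_2], [v_3], [v_4]
  1-simplices (10): [v_0,v_1], [v_0,v_2], [v_0,v_3], [v_0,v_4], [v_1,v_2], [v_1,v_3], [v_1,v_4], [v_2,v_3], [v_2,v_4], [v_3,v_4]
  2-simplices (5): [v_0,v_1,v_3], [v_0,v_2,v_3], [v_0,v_2,v_4], [v_1,v_2,v_4], [v_1,v_3,v_4]

so the chain groups are C_0 ≅ Z^5, C_1 ≅ Z^10, C_2 ≅ Z^5.

The boundary map ∂_1: C_1 → C_0 is given by ∂[p,q] = [q] − [p]. For instance
  ∂[v_0,v_3] = [v_3] − [v_0].
As a 5×10 matrix over Z this has rank 4, with invariant factors (1,1,1,1).

Boundary ∂_2: C_2 → C_1 acts by ∂[p,q,r] = [q,r] − [p,r] + [p,q]. For instance
  ∂[v_0,v_2,v_3] = [v_2,v_3] − [v_0,v_3] + [v_0,v_2],
  ∂[v_1,v_2,v_4] = [v_2,v_4] − [v_1,v_4] + [v_1,v_2].
This gives a 10×5 integer matrix of rank 5; reducing to Smith normal form yields diagonal entries (1,1,1,1,1).

Now H_k = ker ∂_k / im ∂_{k+1}, so:

  H_0: rank C_0 − rank ∂_1 = 5 − 4 = 1, and the invariant factors of ∂_1 are all 1, so H_0 ≅ Z.
  H_1: rank ker ∂_1 − rank ∂_2 = (10 − 4) − 5 = 1, and the invariant factors of ∂_2 are all 1, so H_1 ≅ Z.
  H_2: rank ker ∂_2 − rank ∂_3 = (5 − 5) − 0 = 0, and there is no ∂_3, so H_2 ≅ 0.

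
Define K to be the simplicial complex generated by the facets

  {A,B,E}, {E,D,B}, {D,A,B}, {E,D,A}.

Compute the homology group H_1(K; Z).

H_1 ≅ 0.

Order the vertices as A < B < D < E. Listing each simplex with vertices in this order, K has dimension 2 with simplices:

  0-simplices (4): A, B, D, E
  1-simplices (6): AB, AD, AE, BD, BE, DE
  2-simplices (4): ABD, ABE, ADE, BDE

Hence C_0 ≅ Z^4, C_1 ≅ Z^6, C_2 ≅ Z^4.

Boundary ∂_1: C_1 → C_0 is given by ∂[p,q] = [q] − [p]. For instance
  ∂AD = D − A.
The 4×6 boundary matrix has rank 3 and Smith normal form diag(1,1,1).

The boundary map ∂_2: C_2 → C_1 acts by ∂[p,q,r] = [q,r] − [p,r] + [p,q]. For instance
  ∂BDE = DE − BE + BD,
  ∂ABD = BD − AD + AB.
The resulting 6×4 matrix has rank 3, and its Smith normal form has invariant factors (1,1,1).

Reading off H_k = ker ∂_k / im ∂_{k+1}:

  H_1: rank ker ∂_1 − rank ∂_2 = (6 − 3) − 3 = 0, and the invariant factors of ∂_2 are all 1, so H_1 = 0.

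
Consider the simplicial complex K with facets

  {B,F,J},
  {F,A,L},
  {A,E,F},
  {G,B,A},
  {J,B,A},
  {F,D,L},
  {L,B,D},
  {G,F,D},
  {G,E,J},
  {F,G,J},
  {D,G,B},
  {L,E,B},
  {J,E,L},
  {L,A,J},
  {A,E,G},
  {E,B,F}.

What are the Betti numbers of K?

b_0 = 1, b_1 = 2, b_2 = 1.

Fix the vertex order A < B < D < E < F < G < J < L and write every simplex with vertices in increasing order. Then dim K = 2 and the simplices of K are:

  0-simplices (8): A, B, D, E, F, G, J, L
  1-simplices (24): AB, AE, AF, AG, AJ, AL, BD, BE, BF, BG, BJ, BL, DF, DG, DL, EF, EG, EJ, EL, FG, FJ, FL, GJ, JL
  2-simplices (16): ABG, ABJ, AEF, AEG, AFL, AJL, BDG, BDL, BEF, BEL, BFJ, DFG, DFL, EGJ, EJL, FGJ

Hence C_0 ≅ Z^8, C_1 ≅ Z^24, C_2 ≅ Z^16.

The boundary map ∂_1: C_1 → C_0 maps an edge to its endpoints' difference, ∂[p,q] = q − p.
The 8×24 boundary matrix has rank 7 and Smith normal form diag(1,1,1,1,1,1,1).

The boundary map ∂_2: C_2 → C_1 sends each 2-simplex [p,q,r] to [q,r] − [p,r] + [p,q]. For instance
  ∂BFJ = FJ − BJ + BF,
  ∂EJL = JL − EL + EJ.
The resulting 24×16 matrix has rank 15, and its Smith normal form has invariant factors (1,1,1,1,1,1,1,1,1,1,1,1,1,1,1).

Reading off H_k = ker ∂_k / im ∂_{k+1}:

  H_0: rank C_0 − rank ∂_1 = 8 − 7 = 1, and the invariant factors of ∂_1 are all 1, so H_0 ≅ Z.
  H_1: rank ker ∂_1 − rank ∂_2 = (24 − 7) − 15 = 2, and the invariant factors of ∂_2 are all 1, so H_1 ≅ Z^2.
  H_2: rank ker ∂_2 − rank ∂_3 = (16 − 15) − 0 = 1, and there is no ∂_3, so H_2 ≅ Z.

(K is a triangulation of the torus T^2.)

Hence the Betti numbers are b_0 = 1, b_1 = 2, b_2 = 1.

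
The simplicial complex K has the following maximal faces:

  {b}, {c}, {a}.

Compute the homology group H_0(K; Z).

H_0 = Z^3.

Order the vertices as a < b < c. Listing each simplex with vertices in this order, K has dimension 0 with simplices:

  0-simplices (3): a, b, c

giving chain groups C_0 ≅ Z^3.

Computing H_k = (kernel of ∂_k) / (image of ∂_{k+1}):

  H_0: rank C_0 − rank ∂_1 = 3 − 0 = 3, and there is no ∂_1, so H_0 = Z^3.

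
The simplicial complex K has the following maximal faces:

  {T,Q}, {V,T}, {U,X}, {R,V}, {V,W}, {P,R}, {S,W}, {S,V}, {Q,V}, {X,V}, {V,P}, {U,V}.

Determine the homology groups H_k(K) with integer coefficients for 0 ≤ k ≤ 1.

We work with the vertex ordering P < Q < R < S < T < U < V < W < X. The simplices of K, each written with vertices in increasing order, are:

  0-simplices (9): P, Q, R, S, T, U, V, W, X
  1-simplices (12): PR, PV, QT, QV, RV, SV, SW, TV, UV, UX, VW, VX

so the chain groups are C_0 ≅ Z^9, C_1 ≅ Z^12.

∂_1: C_1 → C_0 is given by ∂[p,q] = [q] − [p].
As a 9×12 matrix over Z this has rank 8, with invariant factors (1,1,1,1,1,1,1,1).

Computing H_k = (kernel of ∂_k) / (image of ∂_{k+1}):

  H_0: rank C_0 − rank ∂_1 = 9 − 8 = 1, and the invariant factors of ∂_1 are all 1, so H_0 = Z.
  H_1: rank ker ∂_1 − rank ∂_2 = (12 − 8) − 0 = 4, and there is no ∂_2, so H_1 = Z^4.

(K is a triangulation of a wedge of 4 circles.)

H_0 = Z,  H_1 = Z^4.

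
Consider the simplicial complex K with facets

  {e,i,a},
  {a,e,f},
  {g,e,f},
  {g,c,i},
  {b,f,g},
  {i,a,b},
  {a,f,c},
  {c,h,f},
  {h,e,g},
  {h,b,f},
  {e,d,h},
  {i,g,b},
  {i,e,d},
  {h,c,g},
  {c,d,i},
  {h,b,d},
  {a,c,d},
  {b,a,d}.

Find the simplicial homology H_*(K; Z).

H_0 ≅ Z,  H_1 ≅ Z ⊕ Z/2Z,  H_2 = 0.

Order the vertices as a < b < c < d < e < f < g < h < i. Listing each simplex with vertices in this order, K has dimension 2 with simplices:

  0-simplices (9): a, b, c, d, e, f, g, h, i
  1-simplices (27): ab, ac, ad, ae, af, ai, bd, bf, bg, bh, bi, cd, cf, cg, ch, ci, de, dh, di, ef, eg, eh, ei, fg, fh, gh, gi
  2-simplices (18): abd, abi, acd, acf, aef, aei, bdh, bfg, bfh, bgi, cdi, cfh, cgh, cgi, deh, dei, efg, egh

giving chain groups C_0 ≅ Z^9, C_1 ≅ Z^27, C_2 ≅ Z^18.

∂_1: C_1 → C_0 maps an edge to its endpoints' difference, ∂[p,q] = q − p. For instance
  ∂bf = f − b.
The resulting 9×27 matrix has rank 8, and its Smith normal form has invariant factors (1,1,1,1,1,1,1,1).

The boundary map ∂_2: C_2 → C_1 maps a triangle to the signed sum of its edges. For instance
  ∂bgi = gi − bi + bg,
  ∂abd = bd − ad + ab.
The 27×18 boundary matrix has rank 18 and Smith normal form diag(1,1,1,1,1,1,1,1,1,1,1,1,1,1,1,1,1,2).

From H_k ≅ ker(∂_k) / im(∂_{k+1}) we obtain:

  H_0: rank C_0 − rank ∂_1 = 9 − 8 = 1, and the invariant factors of ∂_1 are all 1, so H_0 = Z.
  H_1: rank ker ∂_1 − rank ∂_2 = (27 − 8) − 18 = 1, and ∂_2 has invariant factor 2 > 1, so H_1 = Z ⊕ Z/2Z.
  H_2: rank ker ∂_2 − rank ∂_3 = (18 − 18) − 0 = 0, and there is no ∂_3, so H_2 = 0.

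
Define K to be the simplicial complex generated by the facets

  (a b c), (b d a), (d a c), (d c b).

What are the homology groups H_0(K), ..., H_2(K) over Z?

We work with the vertex ordering a < b < c < d. The simplices of K, each written with vertices in increasing order, are:

  0-simplices (4): a, b, c, d
  1-simplices (6): ab, ac, ad, bc, bd, cd
  2-simplices (4): abc, abd, acd, bcd

so the chain groups are C_0 ≅ Z^4, C_1 ≅ Z^6, C_2 ≅ Z^4.

The boundary map ∂_1: C_1 → C_0 is given by ∂[p,q] = [q] − [p]. For instance
  ∂ac = c − a.
The 4×6 boundary matrix has rank 3 and Smith normal form diag(1,1,1).

The boundary map ∂_2: C_2 → C_1 maps a triangle to the signed sum of its edges. For instance
  ∂acd = cd − ad + ac,
  ∂abd = bd − ad + ab.
The resulting 6×4 matrix has rank 3, and its Smith normal form has invariant factors (1,1,1).

Reading off H_k = ker ∂_k / im ∂_{k+1}:

  H_0: rank C_0 − rank ∂_1 = 4 − 3 = 1, and the invariant factors of ∂_1 are all 1, so H_0 ≅ Z.
  H_1: rank ker ∂_1 − rank ∂_2 = (6 − 3) − 3 = 0, and the invariant factors of ∂_2 are all 1, so H_1 ≅ 0.
  H_2: rank ker ∂_2 − rank ∂_3 = (4 − 3) − 0 = 1, and there is no ∂_3, so H_2 ≅ Z.

H_0 ≅ Z,  H_1 = 0,  H_2 ≅ Z.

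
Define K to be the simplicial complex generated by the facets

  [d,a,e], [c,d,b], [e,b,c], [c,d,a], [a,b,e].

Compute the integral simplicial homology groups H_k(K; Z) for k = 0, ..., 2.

K has 5 vertices, 10 edges, 5 triangles.
rank ∂_0 = 0, rank ∂_1 = 4 ⇒ b_0 = 5 − 0 − 4 = 1; all invariant factors of ∂_1 are 1 so no torsion. So H_0 = Z.
rank ∂_1 = 4, rank ∂_2 = 5 ⇒ b_1 = 10 − 4 − 5 = 1; all invariant factors of ∂_2 are 1 so no torsion. So H_1 = Z.
rank ∂_2 = 5, rank ∂_3 = 0 ⇒ b_2 = 5 − 5 − 0 = 0. So H_2 = 0.

H_0 ≅ Z,  H_1 ≅ Z,  H_2 = 0.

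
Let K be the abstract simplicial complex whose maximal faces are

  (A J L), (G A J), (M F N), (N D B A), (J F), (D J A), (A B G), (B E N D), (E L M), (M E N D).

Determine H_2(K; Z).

H_2 = 0.

Order the vertices as A < B < D < E < F < G < J < L < M < N. Listing each simplex with vertices in this order, K has dimension 3 with simplices:

  0-simplices (10): A, B, D, E, F, G, J, L, M, N
  1-simplices (24): AB, AD, AG, AJ, AL, AN, BD, BE, BG, BN, DE, DJ, DM, DN, EL, EM, EN, FJ, FM, FN, GJ, JL, LM, MN
  2-simplices (16): ABD, ABG, ABN, ADJ, ADN, AGJ, AJL, BDE, BDN, BEN, DEM, DEN, DMN, ELM, EMN, FMN
  3-simplices (3): ABDN, BDEN, DEMN

so the chain groups are C_0 ≅ Z^10, C_1 ≅ Z^24, C_2 ≅ Z^16, C_3 ≅ Z^3.

Boundary ∂_1: C_1 → C_0 maps an edge to its endpoints' difference, ∂[p,q] = q − p. For instance
  ∂BG = G − B.
As a 10×24 matrix over Z this has rank 9, with invariant factors (1,1,1,1,1,1,1,1,1).

∂_2: C_2 → C_1 sends each 2-simplex [p,q,r] to [q,r] − [p,r] + [p,q]. For instance
  ∂ABG = BG − AG + AB,
  ∂BDE = DE − BE + BD.
The 24×16 boundary matrix has rank 13 and Smith normal form diag(1,1,1,1,1,1,1,1,1,1,1,1,1).

Boundary ∂_3: C_3 → C_2 sends each 3-simplex σ to the alternating sum Σ_i (−1)^i (σ with its i-th vertex removed). For instance
  ∂DEMN = EMN − DMN + DEN − DEM,
  ∂ABDN = BDN − ADN + ABN − ABD.
As a 16×3 matrix over Z this has rank 3, with invariant factors (1,1,1).

From H_k ≅ ker(∂_k) / im(∂_{k+1}) we obtain:

  H_2: rank ker ∂_2 − rank ∂_3 = (16 − 13) − 3 = 0, and the invariant factors of ∂_3 are all 1, so H_2 ≅ 0.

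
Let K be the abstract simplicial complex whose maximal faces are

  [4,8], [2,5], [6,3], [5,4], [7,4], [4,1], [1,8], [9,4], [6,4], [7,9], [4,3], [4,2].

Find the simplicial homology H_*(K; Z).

H_0 = Z,  H_1 = Z^4.

Fix the vertex order 1 < 2 < 3 < 4 < 5 < 6 < 7 < 8 < 9 and write every simplex with vertices in increasing order. Then dim K = 1 and the simplices of K are:

  0-simplices (9): [1], [2], [3], [4], [5], [6], [7], [8], [9]
  1-simplices (12): [1,4], [1,8], [2,4], [2,5], [3,4], [3,6], [4,5], [4,6], [4,7], [4,8], [4,9], [7,9]

giving chain groups C_0 ≅ Z^9, C_1 ≅ Z^12.

∂_1: C_1 → C_0 maps an edge to its endpoints' difference, ∂[p,q] = q − p. For instance
  ∂[4,9] = [9] − [4].
As a 9×12 matrix over Z this has rank 8, with invariant factors (1,1,1,1,1,1,1,1).

Computing H_k = (kernel of ∂_k) / (image of ∂_{k+1}):

  H_0: rank C_0 − rank ∂_1 = 9 − 8 = 1, and the invariant factors of ∂_1 are all 1, so H_0 ≅ Z.
  H_1: rank ker ∂_1 − rank ∂_2 = (12 − 8) − 0 = 4, and there is no ∂_2, so H_1 ≅ Z^4.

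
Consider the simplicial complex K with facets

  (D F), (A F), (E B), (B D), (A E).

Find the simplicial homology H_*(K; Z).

We work with the vertex ordering A < B < D < E < F. The simplices of K, each written with vertices in increasing order, are:

  0-simplices (5): A, B, D, E, F
  1-simplices (5): AE, AF, BD, BE, DF

Hence C_0 ≅ Z^5, C_1 ≅ Z^5.

Boundary ∂_1: C_1 → C_0 sends each edge [p,q] (with p < q) to q − p. For instance
  ∂BE = E − B.
As a 5×5 matrix over Z this has rank 4, with invariant factors (1,1,1,1).

Now H_k = ker ∂_k / im ∂_{k+1}, so:

  H_0: rank C_0 − rank ∂_1 = 5 − 4 = 1, and the invariant factors of ∂_1 are all 1, so H_0 ≅ Z.
  H_1: rank ker ∂_1 − rank ∂_2 = (5 − 4) − 0 = 1, and there is no ∂_2, so H_1 ≅ Z.

As a check, the Euler characteristic is 5 − 5 = 0, which agrees with 1 − 1 = 0.

H_0 = Z,  H_1 = Z.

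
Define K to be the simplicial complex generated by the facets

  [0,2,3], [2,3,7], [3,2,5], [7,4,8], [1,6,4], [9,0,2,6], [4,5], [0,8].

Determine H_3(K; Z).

H_3 ≅ 0.

Take the total order 0 < 1 < 2 < 3 < 4 < 5 < 6 < 7 < 8 < 9 on the vertex set. Then K (dimension 3) consists of the simplices:

  0-simplices (10): [0], [1], [2], [3], [4], [5], [6], [7], [8], [9]
  1-simplices (20): [0,2], [0,3], [0,6], [0,8], [0,9], [1,4], [1,6], [2,3], [2,5], [2,6], [2,7], [2,9], [3,5], [3,7], [4,5], [4,6], [4,7], [4,8], [6,9], [7,8]
  2-simplices (9): [0,2,3], [0,2,6], [0,2,9], [0,6,9], [1,4,6], [2,3,5], [2,3,7], [2,6,9], [4,7,8]
  3-simplices (1): [0,2,6,9]

Hence C_0 ≅ Z^10, C_1 ≅ Z^20, C_2 ≅ Z^9, C_3 ≅ Z^1.

∂_1: C_1 → C_0 is given by ∂[p,q] = [q] − [p]. For instance
  ∂[7,8] = [8] − [7].
The 10×20 boundary matrix has rank 9 and Smith normal form diag(1,1,1,1,1,1,1,1,1).

Boundary ∂_2: C_2 → C_1 acts by ∂[p,q,r] = [q,r] − [p,r] + [p,q]. For instance
  ∂[0,2,6] = [2,6] − [0,6] + [0,2],
  ∂[0,6,9] = [6,9] − [0,9] + [0,6].
As a 20×9 matrix over Z this has rank 8, with invariant factors (1,1,1,1,1,1,1,1).

The boundary map ∂_3: C_3 → C_2 sends each 3-simplex σ to the alternating sum Σ_i (−1)^i (σ with its i-th vertex removed). For instance
  ∂[0,2,6,9] = [2,6,9] − [0,6,9] + [0,2,9] − [0,2,6].
This gives a 9×1 integer matrix of rank 1; reducing to Smith normal form yields diagonal entries (1).

From H_k ≅ ker(∂_k) / im(∂_{k+1}) we obtain:

  H_3: rank ker ∂_3 − rank ∂_4 = (1 − 1) − 0 = 0, and there is no ∂_4, so H_3 ≅ 0.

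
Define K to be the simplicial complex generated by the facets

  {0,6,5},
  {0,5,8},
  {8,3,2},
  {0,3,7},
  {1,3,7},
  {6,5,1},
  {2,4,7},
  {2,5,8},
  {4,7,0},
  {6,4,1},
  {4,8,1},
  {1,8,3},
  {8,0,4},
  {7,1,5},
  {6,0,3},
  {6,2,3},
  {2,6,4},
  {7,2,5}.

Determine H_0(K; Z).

We work with the vertex ordering 0 < 1 < 2 < 3 < 4 < 5 < 6 < 7 < 8. The simplices of K, each written with vertices in increasing order, are:

  0-simplices (9): [0], [1], [2], [3], [4], [5], [6], [7], [8]
  1-simplices (27): (27 of them)
  2-simplices (18): [0,3,6], [0,3,7], [0,4,7], [0,4,8], [0,5,6], [0,5,8], [1,3,7], [1,3,8], [1,4,6], [1,4,8], [1,5,6], [1,5,7], [2,3,6], [2,3,8], [2,4,6], [2,4,7], [2,5,7], [2,5,8]

so the chain groups are C_0 ≅ Z^9, C_1 ≅ Z^27, C_2 ≅ Z^18.

The boundary map ∂_1: C_1 → C_0 sends each edge [p,q] (with p < q) to q − p. For instance
  ∂[0,4] = [4] − [0].
This gives a 9×27 integer matrix of rank 8; reducing to Smith normal form yields diagonal entries (1,1,1,1,1,1,1,1).

The boundary map ∂_2: C_2 → C_1 maps a triangle to the signed sum of its edges. For instance
  ∂[2,4,7] = [4,7] − [2,7] + [2,4],
  ∂[1,4,8] = [4,8] − [1,8] + [1,4].
The resulting 27×18 matrix has rank 17, and its Smith normal form has invariant factors (1,1,1,1,1,1,1,1,1,1,1,1,1,1,1,1,1).

Computing H_k = (kernel of ∂_k) / (image of ∂_{k+1}):

  H_0: rank C_0 − rank ∂_1 = 9 − 8 = 1, and the invariant factors of ∂_1 are all 1, so H_0 ≅ Z.

H_0 = Z.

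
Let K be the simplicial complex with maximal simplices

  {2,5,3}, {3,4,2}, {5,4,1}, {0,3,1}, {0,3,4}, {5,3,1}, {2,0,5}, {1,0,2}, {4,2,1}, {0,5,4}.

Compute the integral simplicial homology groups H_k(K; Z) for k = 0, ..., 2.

Order the vertices as 0 < 1 < 2 < 3 < 4 < 5. Listing each simplex with vertices in this order, K has dimension 2 with simplices:

  0-simplices (6): [0], [1], [2], [3], [4], [5]
  1-simplices (15): [0,1], [0,2], [0,3], [0,4], [0,5], [1,2], [1,3], [1,4], [1,5], [2,3], [2,4], [2,5], [3,4], [3,5], [4,5]
  2-simplices (10): [0,1,2], [0,1,3], [0,2,5], [0,3,4], [0,4,5], [1,2,4], [1,3,5], [1,4,5], [2,3,4], [2,3,5]

giving chain groups C_0 ≅ Z^6, C_1 ≅ Z^15, C_2 ≅ Z^10.

The boundary map ∂_1: C_1 → C_0 maps an edge to its endpoints' difference, ∂[p,q] = q − p.
As a 6×15 matrix over Z this has rank 5, with invariant factors (1,1,1,1,1).

The boundary map ∂_2: C_2 → C_1 sends each 2-simplex [p,q,r] to [q,r] − [p,r] + [p,q]. For instance
  ∂[0,4,5] = [4,5] − [0,5] + [0,4],
  ∂[0,3,4] = [3,4] − [0,4] + [0,3].
The resulting 15×10 matrix has rank 10, and its Smith normal form has invariant factors (1,1,1,1,1,1,1,1,1,2).

Reading off H_k = ker ∂_k / im ∂_{k+1}:

  H_0: rank C_0 − rank ∂_1 = 6 − 5 = 1, and the invariant factors of ∂_1 are all 1, so H_0 ≅ Z.
  H_1: rank ker ∂_1 − rank ∂_2 = (15 − 5) − 10 = 0, and ∂_2 has invariant factor 2 > 1, so H_1 ≅ Z/2.
  H_2: rank ker ∂_2 − rank ∂_3 = (10 − 10) − 0 = 0, and there is no ∂_3, so H_2 ≅ 0.

H_0 = Z,  H_1 = Z/2,  H_2 = 0.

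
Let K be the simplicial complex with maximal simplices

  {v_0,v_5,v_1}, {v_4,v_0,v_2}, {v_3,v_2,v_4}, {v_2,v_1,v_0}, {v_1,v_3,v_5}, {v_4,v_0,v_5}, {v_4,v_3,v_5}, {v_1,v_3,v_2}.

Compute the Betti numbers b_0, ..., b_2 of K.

We work with the vertex ordering v_0 < v_1 < v_2 < v_3 < v_4 < v_5. The simplices of K, each written with vertices in increasing order, are:

  0-simplices (6): [v_0], [v_1], [v_2], [v_3], [v_4], [v_5]
  1-simplices (12): [v_0,v_1], [v_0,v_2], [v_0,v_4], [v_0,v_5], [v_1,v_2], [v_1,v_3], [v_1,v_5], [v_2,v_3], [v_2,v_4], [v_3,v_4], [v_3,v_5], [v_4,v_5]
  2-simplices (8): [v_0,v_1,v_2], [v_0,v_1,v_5], [v_0,v_2,v_4], [v_0,v_4,v_5], [v_1,v_2,v_3], [v_1,v_3,v_5], [v_2,v_3,v_4], [v_3,v_4,v_5]

Hence C_0 ≅ Z^6, C_1 ≅ Z^12, C_2 ≅ Z^8.

The boundary map ∂_1: C_1 → C_0 sends each edge [p,q] (with p < q) to q − p. For instance
  ∂[v_0,v_1] = [v_1] − [v_0].
The resulting 6×12 matrix has rank 5, and its Smith normal form has invariant factors (1,1,1,1,1).

Boundary ∂_2: C_2 → C_1 acts by ∂[p,q,r] = [q,r] − [p,r] + [p,q]. For instance
  ∂[v_0,v_1,v_5] = [v_1,v_5] − [v_0,v_5] + [v_0,v_1],
  ∂[v_1,v_3,v_5] = [v_3,v_5] − [v_1,v_5] + [v_1,v_3].
The 12×8 boundary matrix has rank 7 and Smith normal form diag(1,1,1,1,1,1,1).

Reading off H_k = ker ∂_k / im ∂_{k+1}:

  H_0: rank C_0 − rank ∂_1 = 6 − 5 = 1, and the invariant factors of ∂_1 are all 1, so H_0 = Z.
  H_1: rank ker ∂_1 − rank ∂_2 = (12 − 5) − 7 = 0, and the invariant factors of ∂_2 are all 1, so H_1 = 0.
  H_2: rank ker ∂_2 − rank ∂_3 = (8 − 7) − 0 = 1, and there is no ∂_3, so H_2 = Z.

(K is a triangulation of the 2-sphere S^2.)

Hence the Betti numbers are b_0 = 1, b_1 = 0, b_2 = 1.

b_0 = 1, b_1 = 0, b_2 = 1.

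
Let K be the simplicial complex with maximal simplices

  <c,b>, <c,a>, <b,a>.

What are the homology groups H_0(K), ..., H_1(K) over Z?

Fix the vertex order a < b < c and write every simplex with vertices in increasing order. Then dim K = 1 and the simplices of K are:

  0-simplices (3): a, b, c
  1-simplices (3): ab, ac, bc

so the chain groups are C_0 ≅ Z^3, C_1 ≅ Z^3.

The boundary map ∂_1: C_1 → C_0 maps an edge to its endpoints' difference, ∂[p,q] = q − p. For instance
  ∂ab = b − a.
The resulting 3×3 matrix has rank 2, and its Smith normal form has invariant factors (1,1).

From H_k ≅ ker(∂_k) / im(∂_{k+1}) we obtain:

  H_0: rank C_0 − rank ∂_1 = 3 − 2 = 1, and the invariant factors of ∂_1 are all 1, so H_0 = Z.
  H_1: rank ker ∂_1 − rank ∂_2 = (3 − 2) − 0 = 1, and there is no ∂_2, so H_1 = Z.

H_0 ≅ Z,  H_1 ≅ Z.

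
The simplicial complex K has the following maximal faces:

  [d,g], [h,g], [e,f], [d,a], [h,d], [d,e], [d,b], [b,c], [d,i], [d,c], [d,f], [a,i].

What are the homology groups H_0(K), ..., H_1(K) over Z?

Order the vertices as a < b < c < d < e < f < g < h < i. Listing each simplex with vertices in this order, K has dimension 1 with simplices:

  0-simplices (9): a, b, c, d, e, f, g, h, i
  1-simplices (12): ad, ai, bc, bd, cd, de, df, dg, dh, di, ef, gh

so the chain groups are C_0 ≅ Z^9, C_1 ≅ Z^12.

The boundary map ∂_1: C_1 → C_0 is given by ∂[p,q] = [q] − [p]. For instance
  ∂de = e − d.
The 9×12 boundary matrix has rank 8 and Smith normal form diag(1,1,1,1,1,1,1,1).

Reading off H_k = ker ∂_k / im ∂_{k+1}:

  H_0: rank C_0 − rank ∂_1 = 9 − 8 = 1, and the invariant factors of ∂_1 are all 1, so H_0 ≅ Z.
  H_1: rank ker ∂_1 − rank ∂_2 = (12 − 8) − 0 = 4, and there is no ∂_2, so H_1 ≅ Z^4.

(K is a triangulation of a wedge of 4 circles.)

H_0 = Z,  H_1 = Z^4.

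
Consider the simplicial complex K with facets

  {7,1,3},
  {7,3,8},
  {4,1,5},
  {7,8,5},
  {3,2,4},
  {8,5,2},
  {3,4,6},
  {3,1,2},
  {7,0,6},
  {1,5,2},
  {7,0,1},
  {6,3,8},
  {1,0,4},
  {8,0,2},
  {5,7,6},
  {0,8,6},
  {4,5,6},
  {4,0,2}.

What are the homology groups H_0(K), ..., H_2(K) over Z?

Take the total order 0 < 1 < 2 < 3 < 4 < 5 < 6 < 7 < 8 on the vertex set. Then K (dimension 2) consists of the simplices:

  0-simplices (9): [0], [1], [2], [3], [4], [5], [6], [7], [8]
  1-simplices (27): (27 of them)
  2-simplices (18): [0,1,4], [0,1,7], [0,2,4], [0,2,8], [0,6,7], [0,6,8], [1,2,3], [1,2,5], [1,3,7], [1,4,5], [2,3,4], [2,5,8], [3,4,6], [3,6,8], [3,7,8], [4,5,6], [5,6,7], [5,7,8]

Hence C_0 ≅ Z^9, C_1 ≅ Z^27, C_2 ≅ Z^18.

∂_1: C_1 → C_0 maps an edge to its endpoints' difference, ∂[p,q] = q − p. For instance
  ∂[2,5] = [5] − [2].
The resulting 9×27 matrix has rank 8, and its Smith normal form has invariant factors (1,1,1,1,1,1,1,1).

Boundary ∂_2: C_2 → C_1 sends each 2-simplex [p,q,r] to [q,r] − [p,r] + [p,q]. For instance
  ∂[4,5,6] = [5,6] − [4,6] + [4,5],
  ∂[0,1,7] = [1,7] − [0,7] + [0,1].
This gives a 27×18 integer matrix of rank 18; reducing to Smith normal form yields diagonal entries (1,1,1,1,1,1,1,1,1,1,1,1,1,1,1,1,1,2).

From H_k ≅ ker(∂_k) / im(∂_{k+1}) we obtain:

  H_0: rank C_0 − rank ∂_1 = 9 − 8 = 1, and the invariant factors of ∂_1 are all 1, so H_0 = Z.
  H_1: rank ker ∂_1 − rank ∂_2 = (27 − 8) − 18 = 1, and ∂_2 has invariant factor 2 > 1, so H_1 = Z × Z/2.
  H_2: rank ker ∂_2 − rank ∂_3 = (18 − 18) − 0 = 0, and there is no ∂_3, so H_2 = 0.

H_0 = Z,  H_1 = Z × Z/2,  H_2 = 0.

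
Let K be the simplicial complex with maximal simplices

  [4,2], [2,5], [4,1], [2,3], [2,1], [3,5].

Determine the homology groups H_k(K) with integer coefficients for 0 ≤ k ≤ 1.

Take the total order 1 < 2 < 3 < 4 < 5 on the vertex set. Then K (dimension 1) consists of the simplices:

  0-simplices (5): [1], [2], [3], [4], [5]
  1-simplices (6): [1,2], [1,4], [2,3], [2,4], [2,5], [3,5]

Hence C_0 ≅ Z^5, C_1 ≅ Z^6.

The boundary map ∂_1: C_1 → C_0 maps an edge to its endpoints' difference, ∂[p,q] = q − p. For instance
  ∂[1,4] = [4] − [1].
This gives a 5×6 integer matrix of rank 4; reducing to Smith normal form yields diagonal entries (1,1,1,1).

Reading off H_k = ker ∂_k / im ∂_{k+1}:

  H_0: rank C_0 − rank ∂_1 = 5 − 4 = 1, and the invariant factors of ∂_1 are all 1, so H_0 = Z.
  H_1: rank ker ∂_1 − rank ∂_2 = (6 − 4) − 0 = 2, and there is no ∂_2, so H_1 = Z^2.

(K is a triangulation of a wedge of 2 circles.)

H_0 = Z,  H_1 = Z^2.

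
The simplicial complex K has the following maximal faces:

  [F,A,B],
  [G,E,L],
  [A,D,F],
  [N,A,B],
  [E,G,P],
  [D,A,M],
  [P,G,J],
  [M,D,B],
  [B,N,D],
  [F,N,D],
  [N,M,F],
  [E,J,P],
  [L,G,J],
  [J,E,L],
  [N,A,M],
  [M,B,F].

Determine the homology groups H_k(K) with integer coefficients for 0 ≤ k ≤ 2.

K has 11 vertices, 24 edges, 16 triangles.
rank ∂_0 = 0, rank ∂_1 = 9 ⇒ b_0 = 11 − 0 − 9 = 2; all invariant factors of ∂_1 are 1 so no torsion. So H_0 = Z^2.
rank ∂_1 = 9, rank ∂_2 = 15 ⇒ b_1 = 24 − 9 − 15 = 0; ∂_2 has invariant factor(s) [2] giving torsion. So H_1 = Z_2.
rank ∂_2 = 15, rank ∂_3 = 0 ⇒ b_2 = 16 − 15 − 0 = 1. So H_2 = Z.

H_0 = Z^2,  H_1 = Z_2,  H_2 = Z.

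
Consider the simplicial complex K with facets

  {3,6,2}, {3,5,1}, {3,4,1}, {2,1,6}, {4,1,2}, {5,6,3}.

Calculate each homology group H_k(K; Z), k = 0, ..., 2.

Fix the vertex order 1 < 2 < 3 < 4 < 5 < 6 and write every simplex with vertices in increasing order. Then dim K = 2 and the simplices of K are:

  0-simplices (6): [1], [2], [3], [4], [5], [6]
  1-simplices (12): [1,2], [1,3], [1,4], [1,5], [1,6], [2,3], [2,4], [2,6], [3,4], [3,5], [3,6], [5,6]
  2-simplices (6): [1,2,4], [1,2,6], [1,3,4], [1,3,5], [2,3,6], [3,5,6]

giving chain groups C_0 ≅ Z^6, C_1 ≅ Z^12, C_2 ≅ Z^6.

Boundary ∂_1: C_1 → C_0 is given by ∂[p,q] = [q] − [p]. For instance
  ∂[3,5] = [5] − [3].
The resulting 6×12 matrix has rank 5, and its Smith normal form has invariant factors (1,1,1,1,1).

The boundary map ∂_2: C_2 → C_1 acts by ∂[p,q,r] = [q,r] − [p,r] + [p,q]. For instance
  ∂[3,5,6] = [5,6] − [3,6] + [3,5],
  ∂[1,2,4] = [2,4] − [1,4] + [1,2].
The 12×6 boundary matrix has rank 6 and Smith normal form diag(1,1,1,1,1,1).

Computing H_k = (kernel of ∂_k) / (image of ∂_{k+1}):

  H_0: rank C_0 − rank ∂_1 = 6 − 5 = 1, and the invariant factors of ∂_1 are all 1, so H_0 ≅ Z.
  H_1: rank ker ∂_1 − rank ∂_2 = (12 − 5) − 6 = 1, and the invariant factors of ∂_2 are all 1, so H_1 ≅ Z.
  H_2: rank ker ∂_2 − rank ∂_3 = (6 − 6) − 0 = 0, and there is no ∂_3, so H_2 ≅ 0.

As a check, the Euler characteristic is 6 − 12 + 6 = 0, which agrees with 1 − 1 + 0 = 0.

H_0 ≅ Z,  H_1 ≅ Z,  H_2 = 0.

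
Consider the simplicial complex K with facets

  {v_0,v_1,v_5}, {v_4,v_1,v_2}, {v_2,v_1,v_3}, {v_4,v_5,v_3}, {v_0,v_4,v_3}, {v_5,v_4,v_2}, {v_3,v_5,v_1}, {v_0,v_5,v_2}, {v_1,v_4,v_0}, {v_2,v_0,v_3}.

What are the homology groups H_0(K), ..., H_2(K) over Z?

H_0 = Z,  H_1 = Z/2,  H_2 = 0.

We work with the vertex ordering v_0 < v_1 < v_2 < v_3 < v_4 < v_5. The simplices of K, each written with vertices in increasing order, are:

  0-simplices (6): [v_0], [v_1], [v_2], [v_3], [v_4], [v_5]
  1-simplices (15): (15 of them)
  2-simplices (10): [v_0,v_1,v_4], [v_0,v_1,v_5], [v_0,v_2,v_3], [v_0,v_2,v_5], [v_0,v_3,v_4], [v_1,v_2,v_3], [v_1,v_2,v_4], [v_1,v_3,v_5], [v_2,v_4,v_5], [v_3,v_4,v_5]

so the chain groups are C_0 ≅ Z^6, C_1 ≅ Z^15, C_2 ≅ Z^10.

The boundary map ∂_1: C_1 → C_0 sends each edge [p,q] (with p < q) to q − p. For instance
  ∂[v_2,v_5] = [v_5] − [v_2].
The resulting 6×15 matrix has rank 5, and its Smith normal form has invariant factors (1,1,1,1,1).

∂_2: C_2 → C_1 maps a triangle to the signed sum of its edges. For instance
  ∂[v_3,v_4,v_5] = [v_4,v_5] − [v_3,v_5] + [v_3,v_4],
  ∂[v_0,v_1,v_5] = [v_1,v_5] − [v_0,v_5] + [v_0,v_1].
The resulting 15×10 matrix has rank 10, and its Smith normal form has invariant factors (1,1,1,1,1,1,1,1,1,2).

Computing H_k = (kernel of ∂_k) / (image of ∂_{k+1}):

  H_0: rank C_0 − rank ∂_1 = 6 − 5 = 1, and the invariant factors of ∂_1 are all 1, so H_0 = Z.
  H_1: rank ker ∂_1 − rank ∂_2 = (15 − 5) − 10 = 0, and ∂_2 has invariant factor 2 > 1, so H_1 = Z/2.
  H_2: rank ker ∂_2 − rank ∂_3 = (10 − 10) − 0 = 0, and there is no ∂_3, so H_2 = 0.

As a check, the Euler characteristic is 6 − 15 + 10 = 1, which agrees with 1 − 0 + 0 = 1.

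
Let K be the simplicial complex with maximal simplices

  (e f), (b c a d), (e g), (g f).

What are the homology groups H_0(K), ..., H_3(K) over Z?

We work with the vertex ordering a < b < c < d < e < f < g. The simplices of K, each written with vertices in increasing order, are:

  0-simplices (7): a, b, c, d, e, f, g
  1-simplices (9): ab, ac, ad, bc, bd, cd, ef, eg, fg
  2-simplices (4): abc, abd, acd, bcd
  3-simplices (1): abcd

Hence C_0 ≅ Z^7, C_1 ≅ Z^9, C_2 ≅ Z^4, C_3 ≅ Z^1.

∂_1: C_1 → C_0 maps an edge to its endpoints' difference, ∂[p,q] = q − p.
The 7×9 boundary matrix has rank 5 and Smith normal form diag(1,1,1,1,1).

The boundary map ∂_2: C_2 → C_1 acts by ∂[p,q,r] = [q,r] − [p,r] + [p,q]. For instance
  ∂abc = bc − ac + ab,
  ∂abd = bd − ad + ab.
This gives a 9×4 integer matrix of rank 3; reducing to Smith normal form yields diagonal entries (1,1,1).

The boundary map ∂_3: C_3 → C_2 sends each 3-simplex σ to the alternating sum Σ_i (−1)^i (σ with its i-th vertex removed). For instance
  ∂abcd = bcd − acd + abd − abc.
As a 4×1 matrix over Z this has rank 1, with invariant factors (1).

From H_k ≅ ker(∂_k) / im(∂_{k+1}) we obtain:

  H_0: rank C_0 − rank ∂_1 = 7 − 5 = 2, and the invariant factors of ∂_1 are all 1, so H_0 ≅ Z^2.
  H_1: rank ker ∂_1 − rank ∂_2 = (9 − 5) − 3 = 1, and the invariant factors of ∂_2 are all 1, so H_1 ≅ Z.
  H_2: rank ker ∂_2 − rank ∂_3 = (4 − 3) − 1 = 0, and the invariant factors of ∂_3 are all 1, so H_2 ≅ 0.
  H_3: rank ker ∂_3 − rank ∂_4 = (1 − 1) − 0 = 0, and there is no ∂_4, so H_3 ≅ 0.

H_0 = Z^2,  H_1 = Z,  H_2 = 0,  H_3 = 0.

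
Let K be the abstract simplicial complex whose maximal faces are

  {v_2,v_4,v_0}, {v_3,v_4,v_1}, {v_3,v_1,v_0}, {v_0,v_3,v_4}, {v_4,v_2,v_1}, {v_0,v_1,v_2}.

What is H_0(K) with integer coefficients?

H_0 = Z.

Fix the vertex order v_0 < v_1 < v_2 < v_3 < v_4 and write every simplex with vertices in increasing order. Then dim K = 2 and the simplices of K are:

  0-simplices (5): [v_0], [v_1], [v_2], [v_3], [v_4]
  1-simplices (9): [v_0,v_1], [v_0,v_2], [v_0,v_3], [v_0,v_4], [v_1,v_2], [v_1,v_3], [v_1,v_4], [v_2,v_4], [v_3,v_4]
  2-simplices (6): [v_0,v_1,v_2], [v_0,v_1,v_3], [v_0,v_2,v_4], [v_0,v_3,v_4], [v_1,v_2,v_4], [v_1,v_3,v_4]

giving chain groups C_0 ≅ Z^5, C_1 ≅ Z^9, C_2 ≅ Z^6.

∂_1: C_1 → C_0 sends each edge [p,q] (with p < q) to q − p.
As a 5×9 matrix over Z this has rank 4, with invariant factors (1,1,1,1).

Boundary ∂_2: C_2 → C_1 sends each 2-simplex [p,q,r] to [q,r] − [p,r] + [p,q]. For instance
  ∂[v_0,v_3,v_4] = [v_3,v_4] − [v_0,v_4] + [v_0,v_3],
  ∂[v_1,v_3,v_4] = [v_3,v_4] − [v_1,v_4] + [v_1,v_3].
The resulting 9×6 matrix has rank 5, and its Smith normal form has invariant factors (1,1,1,1,1).

Computing H_k = (kernel of ∂_k) / (image of ∂_{k+1}):

  H_0: rank C_0 − rank ∂_1 = 5 − 4 = 1, and the invariant factors of ∂_1 are all 1, so H_0 ≅ Z.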